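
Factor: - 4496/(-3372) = 2^2 * 3^(  -  1) =4/3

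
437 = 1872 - 1435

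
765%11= 6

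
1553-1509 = 44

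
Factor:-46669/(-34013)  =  59/43 = 43^(-1) * 59^1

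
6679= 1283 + 5396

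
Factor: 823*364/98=21398/7 = 2^1 * 7^( -1)*13^1*823^1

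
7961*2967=23620287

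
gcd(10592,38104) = 8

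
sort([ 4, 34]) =[ 4, 34 ]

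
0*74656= 0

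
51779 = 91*569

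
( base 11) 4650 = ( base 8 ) 13731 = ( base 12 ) 3649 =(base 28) 7M1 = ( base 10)6105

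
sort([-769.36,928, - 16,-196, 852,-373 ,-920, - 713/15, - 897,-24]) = [-920, - 897, - 769.36 , - 373, - 196,-713/15,-24,- 16, 852, 928]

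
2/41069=2/41069 = 0.00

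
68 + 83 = 151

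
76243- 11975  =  64268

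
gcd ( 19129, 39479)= 407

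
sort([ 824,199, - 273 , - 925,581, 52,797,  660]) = [ - 925, - 273,52,199,581 , 660 , 797,824] 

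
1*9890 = 9890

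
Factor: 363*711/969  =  3^2*11^2*17^(-1 )*19^(-1)*79^1 = 86031/323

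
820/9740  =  41/487 = 0.08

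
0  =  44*0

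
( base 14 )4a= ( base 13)51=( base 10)66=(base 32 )22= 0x42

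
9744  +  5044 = 14788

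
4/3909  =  4/3909=0.00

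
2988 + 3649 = 6637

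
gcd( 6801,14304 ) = 3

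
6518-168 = 6350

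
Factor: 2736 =2^4*3^2*19^1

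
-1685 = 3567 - 5252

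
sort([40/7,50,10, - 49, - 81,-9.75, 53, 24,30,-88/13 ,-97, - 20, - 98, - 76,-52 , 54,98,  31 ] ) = [-98, - 97 ,-81, - 76,-52, -49,-20,- 9.75, - 88/13, 40/7  ,  10,  24, 30, 31, 50, 53,54,98 ] 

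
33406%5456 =670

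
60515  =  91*665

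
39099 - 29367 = 9732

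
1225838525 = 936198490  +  289640035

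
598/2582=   299/1291 = 0.23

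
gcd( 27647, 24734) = 1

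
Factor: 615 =3^1*5^1*41^1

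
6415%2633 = 1149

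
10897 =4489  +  6408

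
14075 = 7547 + 6528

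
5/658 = 5/658 = 0.01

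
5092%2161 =770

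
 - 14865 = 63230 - 78095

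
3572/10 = 1786/5 = 357.20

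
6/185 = 6/185 = 0.03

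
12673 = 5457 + 7216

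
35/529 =35/529 = 0.07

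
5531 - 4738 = 793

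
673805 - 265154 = 408651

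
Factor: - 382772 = - 2^2*13^1*17^1*433^1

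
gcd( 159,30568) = 1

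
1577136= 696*2266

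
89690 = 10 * 8969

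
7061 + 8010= 15071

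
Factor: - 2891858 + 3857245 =965387  =  71^1*13597^1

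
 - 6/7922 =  - 1 + 3958/3961 = -0.00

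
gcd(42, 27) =3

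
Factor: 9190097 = 7^2*37^2 * 137^1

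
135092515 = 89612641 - - 45479874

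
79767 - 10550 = 69217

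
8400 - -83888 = 92288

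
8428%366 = 10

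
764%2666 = 764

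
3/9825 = 1/3275  =  0.00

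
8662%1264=1078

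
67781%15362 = 6333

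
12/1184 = 3/296 = 0.01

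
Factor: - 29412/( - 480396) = 3/49 = 3^1*7^( - 2)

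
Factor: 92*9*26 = 21528 = 2^3*3^2*13^1*23^1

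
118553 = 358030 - 239477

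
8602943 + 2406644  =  11009587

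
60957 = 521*117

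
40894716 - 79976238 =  - 39081522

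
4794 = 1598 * 3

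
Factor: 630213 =3^1*210071^1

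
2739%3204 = 2739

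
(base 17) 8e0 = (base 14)D02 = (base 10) 2550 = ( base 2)100111110110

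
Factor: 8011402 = 2^1*7^2*81749^1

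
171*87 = 14877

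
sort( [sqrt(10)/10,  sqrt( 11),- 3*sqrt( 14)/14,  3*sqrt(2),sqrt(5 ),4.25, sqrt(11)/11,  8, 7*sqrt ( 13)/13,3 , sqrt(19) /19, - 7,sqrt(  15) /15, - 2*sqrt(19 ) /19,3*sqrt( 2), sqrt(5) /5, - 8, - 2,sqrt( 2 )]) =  [ - 8, - 7, - 2, - 3*sqrt( 14)/14, - 2*sqrt( 19) /19, sqrt(19)/19, sqrt( 15) /15,  sqrt( 11) /11,sqrt(10) /10, sqrt(5 ) /5, sqrt( 2) , 7*sqrt( 13 )/13,sqrt(5), 3,  sqrt( 11 ),3 * sqrt(2),3*sqrt( 2), 4.25,  8]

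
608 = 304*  2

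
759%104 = 31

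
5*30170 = 150850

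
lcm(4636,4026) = 152988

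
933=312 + 621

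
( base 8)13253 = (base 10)5803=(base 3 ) 21221221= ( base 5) 141203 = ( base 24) a1j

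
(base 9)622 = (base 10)506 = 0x1FA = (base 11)420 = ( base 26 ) jc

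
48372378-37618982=10753396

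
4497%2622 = 1875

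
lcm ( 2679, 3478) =198246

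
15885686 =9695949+6189737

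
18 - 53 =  - 35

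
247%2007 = 247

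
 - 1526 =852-2378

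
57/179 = 57/179= 0.32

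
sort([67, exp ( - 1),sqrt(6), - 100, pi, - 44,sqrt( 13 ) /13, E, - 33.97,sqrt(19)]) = [ - 100,- 44, - 33.97,sqrt(13)/13,exp( - 1 ), sqrt( 6 )  ,  E,pi,sqrt(19 ),67]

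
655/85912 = 655/85912 = 0.01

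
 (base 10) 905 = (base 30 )105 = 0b1110001001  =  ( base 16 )389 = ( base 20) 255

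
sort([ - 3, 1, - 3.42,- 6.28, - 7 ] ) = [  -  7, - 6.28, - 3.42,-3,1]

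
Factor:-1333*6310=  - 8411230 = - 2^1*5^1*31^1*43^1*631^1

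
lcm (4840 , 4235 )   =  33880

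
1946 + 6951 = 8897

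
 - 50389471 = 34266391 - 84655862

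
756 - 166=590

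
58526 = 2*29263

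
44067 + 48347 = 92414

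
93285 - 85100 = 8185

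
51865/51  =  51865/51=1016.96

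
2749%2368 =381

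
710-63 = 647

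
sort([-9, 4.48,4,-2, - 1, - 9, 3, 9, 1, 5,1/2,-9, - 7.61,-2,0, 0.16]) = [ - 9  , - 9, - 9, - 7.61, -2,-2, - 1, 0,0.16, 1/2,1, 3, 4, 4.48, 5,9]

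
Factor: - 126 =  - 2^1*3^2*7^1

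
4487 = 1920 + 2567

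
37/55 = 37/55 = 0.67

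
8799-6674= 2125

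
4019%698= 529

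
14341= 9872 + 4469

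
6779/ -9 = -754 + 7/9=- 753.22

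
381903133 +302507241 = 684410374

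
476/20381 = 476/20381 = 0.02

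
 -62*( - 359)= 22258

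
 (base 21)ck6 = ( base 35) 4ND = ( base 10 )5718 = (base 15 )1a63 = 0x1656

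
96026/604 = 48013/302 = 158.98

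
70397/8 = 8799 + 5/8 =8799.62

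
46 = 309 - 263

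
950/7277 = 50/383 = 0.13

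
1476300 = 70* 21090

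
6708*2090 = 14019720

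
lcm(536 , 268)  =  536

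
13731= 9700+4031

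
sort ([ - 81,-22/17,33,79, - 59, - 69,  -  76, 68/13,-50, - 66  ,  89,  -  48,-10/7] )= [ - 81, - 76  , - 69,- 66, - 59, - 50, - 48, - 10/7,-22/17, 68/13, 33,79, 89 ]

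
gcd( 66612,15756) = 156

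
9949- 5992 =3957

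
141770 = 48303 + 93467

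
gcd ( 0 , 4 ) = 4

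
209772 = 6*34962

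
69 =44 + 25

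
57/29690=57/29690 = 0.00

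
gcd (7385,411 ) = 1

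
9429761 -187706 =9242055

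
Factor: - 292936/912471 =-2^3 * 3^ (-1 ) * 5231^1*43451^(-1 ) = -  41848/130353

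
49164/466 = 24582/233 = 105.50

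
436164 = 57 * 7652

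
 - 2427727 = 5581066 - 8008793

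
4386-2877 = 1509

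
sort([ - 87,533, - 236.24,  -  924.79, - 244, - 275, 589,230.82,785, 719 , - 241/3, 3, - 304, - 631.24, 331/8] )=[ - 924.79,- 631.24, - 304, - 275, - 244, - 236.24, - 87, - 241/3,3,331/8,230.82,533  ,  589,719,785] 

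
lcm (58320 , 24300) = 291600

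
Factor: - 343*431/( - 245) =5^ ( - 1)*7^1*431^1 = 3017/5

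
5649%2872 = 2777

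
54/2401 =54/2401 = 0.02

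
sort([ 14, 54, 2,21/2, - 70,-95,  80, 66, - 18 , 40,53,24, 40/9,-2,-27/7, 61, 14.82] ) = [ - 95, - 70, - 18,-27/7, - 2, 2, 40/9, 21/2,  14, 14.82,24,40, 53 , 54, 61 , 66, 80]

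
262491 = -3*(-87497) 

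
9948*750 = 7461000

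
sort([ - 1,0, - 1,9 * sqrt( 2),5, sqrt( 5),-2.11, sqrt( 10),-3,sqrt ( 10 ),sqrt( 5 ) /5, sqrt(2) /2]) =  [ - 3, - 2.11,-1, - 1,0 , sqrt(  5)/5, sqrt(2)/2, sqrt( 5), sqrt( 10), sqrt(10), 5,9*sqrt( 2) ] 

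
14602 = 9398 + 5204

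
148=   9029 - 8881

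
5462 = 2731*2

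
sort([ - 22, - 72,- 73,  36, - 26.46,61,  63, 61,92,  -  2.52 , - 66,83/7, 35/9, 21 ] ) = [-73, - 72, - 66, - 26.46, - 22  , - 2.52,35/9, 83/7,21,36,61, 61,63,  92 ]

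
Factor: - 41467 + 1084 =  - 3^2*7^1*641^1  =  -  40383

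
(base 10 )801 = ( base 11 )669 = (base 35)mv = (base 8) 1441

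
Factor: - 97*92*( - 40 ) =356960 = 2^5 * 5^1* 23^1*97^1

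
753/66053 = 753/66053 = 0.01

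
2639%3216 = 2639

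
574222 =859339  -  285117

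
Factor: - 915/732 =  - 5/4= -2^( - 2 )*5^1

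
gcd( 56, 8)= 8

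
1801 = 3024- 1223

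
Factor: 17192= 2^3*7^1*307^1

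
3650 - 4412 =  - 762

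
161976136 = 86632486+75343650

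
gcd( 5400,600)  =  600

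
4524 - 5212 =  - 688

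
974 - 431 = 543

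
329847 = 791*417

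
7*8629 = 60403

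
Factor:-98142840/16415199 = -2^3*3^3*5^1*23^1*439^1*1823911^( - 1 ) = - 10904760/1823911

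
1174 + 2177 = 3351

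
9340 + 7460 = 16800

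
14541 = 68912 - 54371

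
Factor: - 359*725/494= - 260275/494 = -2^( - 1)* 5^2*13^( - 1)*19^(-1 )*29^1*359^1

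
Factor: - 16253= - 16253^1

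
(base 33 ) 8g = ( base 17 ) G8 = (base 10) 280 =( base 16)118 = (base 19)ee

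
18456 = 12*1538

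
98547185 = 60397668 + 38149517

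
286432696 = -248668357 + 535101053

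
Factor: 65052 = 2^2*3^2*13^1*139^1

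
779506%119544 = 62242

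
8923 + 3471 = 12394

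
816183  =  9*90687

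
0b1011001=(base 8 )131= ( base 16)59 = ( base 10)89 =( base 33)2n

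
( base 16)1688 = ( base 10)5768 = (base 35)4os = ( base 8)13210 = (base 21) D1E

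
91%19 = 15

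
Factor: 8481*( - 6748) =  - 57229788 = -2^2*3^1*7^1*11^1 *241^1 * 257^1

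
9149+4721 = 13870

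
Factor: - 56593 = -17^1*3329^1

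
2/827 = 2/827= 0.00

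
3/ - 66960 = -1/22320= - 0.00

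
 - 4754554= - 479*9926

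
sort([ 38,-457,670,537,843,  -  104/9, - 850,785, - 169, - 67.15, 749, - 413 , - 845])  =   [-850, - 845,-457, - 413, - 169, -67.15, - 104/9 , 38, 537,670, 749,785,843] 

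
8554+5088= 13642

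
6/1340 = 3/670= 0.00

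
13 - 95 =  - 82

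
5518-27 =5491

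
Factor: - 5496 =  - 2^3*3^1*229^1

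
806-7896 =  - 7090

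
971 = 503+468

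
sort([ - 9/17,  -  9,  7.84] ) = [ - 9, - 9/17,7.84]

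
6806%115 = 21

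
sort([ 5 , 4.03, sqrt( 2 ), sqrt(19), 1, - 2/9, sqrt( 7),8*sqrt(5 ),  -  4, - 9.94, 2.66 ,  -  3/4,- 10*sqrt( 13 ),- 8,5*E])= [- 10*sqrt (13), - 9.94, - 8, - 4, - 3/4, - 2/9 , 1, sqrt( 2 ), sqrt( 7), 2.66,4.03, sqrt( 19), 5, 5*E, 8*sqrt( 5 )]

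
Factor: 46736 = 2^4*23^1*127^1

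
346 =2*173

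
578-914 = -336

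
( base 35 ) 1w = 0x43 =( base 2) 1000011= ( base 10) 67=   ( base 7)124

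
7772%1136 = 956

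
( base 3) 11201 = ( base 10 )127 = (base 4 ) 1333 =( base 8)177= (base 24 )57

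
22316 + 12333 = 34649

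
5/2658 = 5/2658 = 0.00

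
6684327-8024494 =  - 1340167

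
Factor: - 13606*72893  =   - 2^1*6803^1*72893^1 =- 991782158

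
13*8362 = 108706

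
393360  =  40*9834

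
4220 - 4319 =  - 99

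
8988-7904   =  1084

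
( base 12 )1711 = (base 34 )2ct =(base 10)2749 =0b101010111101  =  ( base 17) 98c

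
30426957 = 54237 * 561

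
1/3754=1/3754 = 0.00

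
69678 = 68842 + 836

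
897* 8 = 7176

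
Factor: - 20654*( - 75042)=1549917468 = 2^2*3^2*11^1*23^1 *379^1*449^1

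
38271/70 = 38271/70 = 546.73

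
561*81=45441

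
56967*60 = 3418020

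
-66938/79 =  - 66938/79 = - 847.32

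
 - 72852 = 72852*( - 1)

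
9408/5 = 1881 + 3/5  =  1881.60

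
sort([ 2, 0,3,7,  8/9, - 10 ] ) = [ - 10 , 0 , 8/9,  2,3,7]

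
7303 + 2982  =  10285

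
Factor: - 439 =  -439^1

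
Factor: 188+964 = 1152 =2^7 * 3^2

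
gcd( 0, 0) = 0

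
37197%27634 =9563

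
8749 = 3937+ 4812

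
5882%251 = 109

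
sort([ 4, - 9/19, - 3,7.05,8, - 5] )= [ - 5, - 3, - 9/19, 4, 7.05, 8] 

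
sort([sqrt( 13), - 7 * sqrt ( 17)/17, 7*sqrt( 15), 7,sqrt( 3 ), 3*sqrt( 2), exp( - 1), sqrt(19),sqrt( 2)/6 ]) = [ - 7 * sqrt ( 17)/17,  sqrt (2 ) /6,exp(-1),sqrt( 3 ), sqrt (13),3 * sqrt(2), sqrt( 19 ),7,  7*sqrt( 15 )] 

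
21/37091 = 21/37091  =  0.00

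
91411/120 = 91411/120 = 761.76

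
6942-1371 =5571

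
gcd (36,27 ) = 9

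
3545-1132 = 2413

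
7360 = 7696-336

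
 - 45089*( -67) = 3020963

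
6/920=3/460 = 0.01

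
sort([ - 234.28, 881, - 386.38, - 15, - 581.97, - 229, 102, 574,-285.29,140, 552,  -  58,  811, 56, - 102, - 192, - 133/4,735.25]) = [ - 581.97,-386.38, - 285.29, - 234.28,-229, - 192, - 102, - 58 , - 133/4, - 15, 56, 102, 140,552,574, 735.25, 811,  881 ]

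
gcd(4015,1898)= 73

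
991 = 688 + 303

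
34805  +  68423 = 103228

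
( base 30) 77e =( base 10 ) 6524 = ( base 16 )197c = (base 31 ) 6OE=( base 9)8848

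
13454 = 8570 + 4884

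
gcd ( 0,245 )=245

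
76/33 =2 + 10/33=2.30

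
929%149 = 35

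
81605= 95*859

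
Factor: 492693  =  3^1*164231^1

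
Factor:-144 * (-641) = 92304 = 2^4*3^2*641^1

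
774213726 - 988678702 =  - 214464976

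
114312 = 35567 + 78745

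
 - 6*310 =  - 1860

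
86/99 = 86/99 = 0.87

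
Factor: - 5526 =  - 2^1*3^2 * 307^1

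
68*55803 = 3794604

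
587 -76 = 511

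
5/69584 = 5/69584 = 0.00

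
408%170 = 68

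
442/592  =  221/296 = 0.75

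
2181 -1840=341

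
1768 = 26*68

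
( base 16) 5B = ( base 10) 91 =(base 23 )3m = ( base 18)51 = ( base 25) 3G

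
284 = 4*71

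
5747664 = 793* 7248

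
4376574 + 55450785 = 59827359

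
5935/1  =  5935  =  5935.00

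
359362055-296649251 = 62712804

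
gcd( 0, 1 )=1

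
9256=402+8854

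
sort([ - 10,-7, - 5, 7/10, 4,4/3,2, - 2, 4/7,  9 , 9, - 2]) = [  -  10, - 7, - 5,-2,- 2, 4/7, 7/10,  4/3, 2, 4,9, 9 ] 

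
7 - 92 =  - 85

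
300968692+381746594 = 682715286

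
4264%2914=1350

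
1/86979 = 1/86979 = 0.00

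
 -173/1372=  -173/1372  =  - 0.13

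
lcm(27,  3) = 27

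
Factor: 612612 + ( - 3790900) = - 2^4*271^1*733^1=- 3178288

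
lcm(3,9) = 9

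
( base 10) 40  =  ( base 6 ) 104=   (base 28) 1c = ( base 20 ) 20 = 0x28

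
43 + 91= 134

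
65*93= 6045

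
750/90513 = 250/30171 = 0.01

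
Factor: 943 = 23^1*41^1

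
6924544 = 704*9836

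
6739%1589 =383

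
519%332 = 187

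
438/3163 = 438/3163 = 0.14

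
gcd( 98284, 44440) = 4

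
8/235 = 8/235 =0.03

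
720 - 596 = 124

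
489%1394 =489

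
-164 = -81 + - 83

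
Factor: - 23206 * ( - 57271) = 2^1 * 41^1 * 283^1*57271^1 =1329030826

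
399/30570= 133/10190 = 0.01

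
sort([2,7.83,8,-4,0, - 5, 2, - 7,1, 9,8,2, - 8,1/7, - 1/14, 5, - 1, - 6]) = [ - 8, - 7, - 6, - 5, - 4,-1, - 1/14,0,1/7,  1,2,2,2 , 5, 7.83,8,8, 9]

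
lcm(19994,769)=19994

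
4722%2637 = 2085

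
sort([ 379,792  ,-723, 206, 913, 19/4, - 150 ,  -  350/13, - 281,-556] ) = [ - 723, - 556,-281 , - 150,-350/13,  19/4,206, 379,792,913]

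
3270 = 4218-948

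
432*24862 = 10740384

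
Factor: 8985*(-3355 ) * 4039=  - 3^1*5^2*7^1*11^1 * 61^1*577^1 * 599^1= - 121754342325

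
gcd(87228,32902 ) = 2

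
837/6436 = 837/6436 = 0.13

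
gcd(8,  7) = 1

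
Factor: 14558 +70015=3^2*9397^1= 84573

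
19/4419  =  19/4419  =  0.00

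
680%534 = 146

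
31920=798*40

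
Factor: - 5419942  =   - 2^1*11^1*246361^1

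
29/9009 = 29/9009=0.00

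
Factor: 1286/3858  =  3^(-1) = 1/3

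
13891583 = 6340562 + 7551021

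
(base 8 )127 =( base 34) 2J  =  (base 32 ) 2N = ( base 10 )87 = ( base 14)63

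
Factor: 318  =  2^1 * 3^1*53^1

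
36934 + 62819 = 99753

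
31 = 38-7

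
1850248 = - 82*( -22564 )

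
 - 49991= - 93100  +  43109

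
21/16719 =7/5573 =0.00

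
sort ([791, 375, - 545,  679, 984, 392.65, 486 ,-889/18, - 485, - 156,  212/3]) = [ - 545, - 485, - 156, - 889/18,212/3, 375, 392.65,486,679, 791,984]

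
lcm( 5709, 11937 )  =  131307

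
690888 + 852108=1542996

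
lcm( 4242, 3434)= 72114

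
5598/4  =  2799/2 = 1399.50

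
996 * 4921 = 4901316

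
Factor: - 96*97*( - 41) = 381792  =  2^5 * 3^1* 41^1*  97^1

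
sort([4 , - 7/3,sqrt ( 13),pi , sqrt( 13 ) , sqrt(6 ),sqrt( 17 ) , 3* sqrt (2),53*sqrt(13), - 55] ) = [ - 55, - 7/3, sqrt( 6),pi,sqrt(  13 ), sqrt(13 ),4,sqrt(17),3 * sqrt(2 ),53*sqrt( 13) ] 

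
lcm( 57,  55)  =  3135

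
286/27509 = 286/27509 =0.01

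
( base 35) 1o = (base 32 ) 1R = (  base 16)3b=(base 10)59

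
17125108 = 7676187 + 9448921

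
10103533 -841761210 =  - 831657677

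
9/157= 9/157 =0.06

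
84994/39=2179 + 1/3 =2179.33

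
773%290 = 193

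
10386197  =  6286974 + 4099223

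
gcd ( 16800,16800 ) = 16800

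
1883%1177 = 706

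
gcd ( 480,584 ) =8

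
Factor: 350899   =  350899^1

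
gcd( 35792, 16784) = 16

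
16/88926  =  8/44463  =  0.00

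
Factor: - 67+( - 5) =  - 2^3*3^2  =  - 72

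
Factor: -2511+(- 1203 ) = - 3714   =  - 2^1 *3^1*619^1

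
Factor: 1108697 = 1108697^1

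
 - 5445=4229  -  9674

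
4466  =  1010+3456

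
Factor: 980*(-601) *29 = -17080420 =-2^2 * 5^1*7^2*29^1*601^1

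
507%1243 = 507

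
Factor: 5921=31^1* 191^1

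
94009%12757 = 4710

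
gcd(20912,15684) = 5228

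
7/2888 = 7/2888 = 0.00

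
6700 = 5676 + 1024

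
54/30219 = 18/10073 = 0.00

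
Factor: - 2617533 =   -  3^2* 290837^1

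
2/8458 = 1/4229 = 0.00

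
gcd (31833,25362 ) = 9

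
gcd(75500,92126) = 2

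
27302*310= 8463620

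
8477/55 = 8477/55 = 154.13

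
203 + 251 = 454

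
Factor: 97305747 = 3^1*7^1*11^1*89^1*4733^1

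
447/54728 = 447/54728= 0.01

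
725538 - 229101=496437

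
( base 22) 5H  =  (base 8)177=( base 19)6D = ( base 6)331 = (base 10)127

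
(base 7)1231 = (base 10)463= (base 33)E1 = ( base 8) 717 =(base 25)ID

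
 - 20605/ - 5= 4121 + 0/1 =4121.00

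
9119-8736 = 383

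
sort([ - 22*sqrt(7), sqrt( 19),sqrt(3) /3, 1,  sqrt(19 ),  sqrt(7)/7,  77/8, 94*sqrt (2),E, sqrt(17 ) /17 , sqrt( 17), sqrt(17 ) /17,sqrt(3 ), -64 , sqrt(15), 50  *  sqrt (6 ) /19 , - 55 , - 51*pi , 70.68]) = [ - 51*pi, - 64, - 22*sqrt( 7),-55,  sqrt(17 )/17,sqrt( 17)/17,sqrt(7 ) /7,sqrt( 3)/3,1,sqrt(3 ),E,sqrt( 15), sqrt(17),sqrt( 19) , sqrt(19),50*sqrt(6 ) /19,77/8,70.68, 94*sqrt(2)]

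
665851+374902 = 1040753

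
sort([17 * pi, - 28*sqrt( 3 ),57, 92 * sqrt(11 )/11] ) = [ - 28 * sqrt(3), 92*sqrt( 11 ) /11, 17 * pi, 57 ]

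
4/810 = 2/405= 0.00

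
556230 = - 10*( - 55623)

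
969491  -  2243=967248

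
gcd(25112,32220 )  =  4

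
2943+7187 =10130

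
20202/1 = 20202 = 20202.00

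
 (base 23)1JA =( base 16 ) 3D0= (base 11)808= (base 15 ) 451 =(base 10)976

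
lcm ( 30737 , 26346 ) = 184422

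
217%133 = 84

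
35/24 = 35/24= 1.46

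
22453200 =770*29160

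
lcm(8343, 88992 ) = 266976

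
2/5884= 1/2942 = 0.00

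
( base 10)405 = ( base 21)J6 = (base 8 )625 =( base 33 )C9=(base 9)500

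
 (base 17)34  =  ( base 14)3D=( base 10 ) 55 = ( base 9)61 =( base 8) 67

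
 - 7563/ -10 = 7563/10 = 756.30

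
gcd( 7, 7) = 7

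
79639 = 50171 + 29468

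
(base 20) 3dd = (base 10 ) 1473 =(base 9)2016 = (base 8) 2701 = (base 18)49F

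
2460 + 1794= 4254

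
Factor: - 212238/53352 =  - 2^(  -  2 )*3^(- 1)  *19^( - 1)*907^1 = - 907/228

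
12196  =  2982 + 9214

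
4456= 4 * 1114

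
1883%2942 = 1883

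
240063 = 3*80021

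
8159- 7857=302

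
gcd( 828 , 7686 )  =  18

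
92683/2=92683/2 = 46341.50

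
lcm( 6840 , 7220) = 129960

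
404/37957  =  404/37957 = 0.01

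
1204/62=19 + 13/31 = 19.42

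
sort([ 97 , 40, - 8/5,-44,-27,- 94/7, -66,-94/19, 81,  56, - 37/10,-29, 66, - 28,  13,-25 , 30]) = [  -  66, - 44, - 29,- 28, - 27, - 25, - 94/7, - 94/19 , - 37/10, - 8/5, 13 , 30, 40, 56, 66,81, 97] 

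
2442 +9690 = 12132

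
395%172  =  51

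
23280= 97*240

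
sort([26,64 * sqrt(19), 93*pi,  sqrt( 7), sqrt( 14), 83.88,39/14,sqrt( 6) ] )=[ sqrt (6 ), sqrt( 7),  39/14, sqrt(14), 26, 83.88, 64 * sqrt(19), 93*pi]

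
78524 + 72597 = 151121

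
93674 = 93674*1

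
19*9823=186637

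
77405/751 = 77405/751 = 103.07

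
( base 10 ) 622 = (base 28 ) m6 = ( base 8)1156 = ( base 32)JE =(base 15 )2b7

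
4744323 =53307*89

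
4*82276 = 329104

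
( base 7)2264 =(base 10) 830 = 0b1100111110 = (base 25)185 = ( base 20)21A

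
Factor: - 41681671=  - 17^1 * 29^1* 59^1*1433^1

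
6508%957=766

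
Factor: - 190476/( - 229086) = 2^1 * 37^1*89^( - 1)= 74/89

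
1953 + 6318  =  8271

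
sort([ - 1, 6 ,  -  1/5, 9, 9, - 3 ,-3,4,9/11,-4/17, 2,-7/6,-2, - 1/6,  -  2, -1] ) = [ - 3, - 3,-2, - 2, - 7/6 , - 1,-1, - 4/17,-1/5, -1/6, 9/11,2,4,6,9, 9 ]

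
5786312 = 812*7126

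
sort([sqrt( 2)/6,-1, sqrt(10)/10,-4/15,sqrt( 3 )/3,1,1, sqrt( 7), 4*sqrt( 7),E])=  [  -  1,-4/15,sqrt( 2)/6  ,  sqrt( 10 )/10 , sqrt ( 3 )/3, 1, 1, sqrt(  7), E,4*sqrt( 7)]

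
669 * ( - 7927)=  - 5303163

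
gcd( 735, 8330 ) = 245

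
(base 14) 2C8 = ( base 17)1G7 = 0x238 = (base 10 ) 568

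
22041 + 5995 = 28036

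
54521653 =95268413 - 40746760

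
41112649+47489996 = 88602645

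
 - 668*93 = -62124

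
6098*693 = 4225914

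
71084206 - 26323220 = 44760986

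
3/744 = 1/248 = 0.00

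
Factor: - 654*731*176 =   -  84141024 = - 2^5* 3^1 * 11^1*17^1*43^1*109^1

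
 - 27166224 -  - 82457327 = 55291103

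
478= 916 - 438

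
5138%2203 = 732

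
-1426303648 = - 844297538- 582006110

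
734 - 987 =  - 253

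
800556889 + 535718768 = 1336275657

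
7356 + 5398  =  12754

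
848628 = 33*25716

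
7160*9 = 64440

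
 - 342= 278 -620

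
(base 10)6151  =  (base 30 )6p1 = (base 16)1807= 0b1100000000111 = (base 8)14007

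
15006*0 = 0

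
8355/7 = 1193 +4/7  =  1193.57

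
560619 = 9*62291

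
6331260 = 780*8117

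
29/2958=1/102 = 0.01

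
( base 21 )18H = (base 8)1162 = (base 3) 212012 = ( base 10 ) 626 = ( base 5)10001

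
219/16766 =219/16766 = 0.01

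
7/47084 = 7/47084 = 0.00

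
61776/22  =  2808 = 2808.00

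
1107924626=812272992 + 295651634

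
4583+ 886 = 5469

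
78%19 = 2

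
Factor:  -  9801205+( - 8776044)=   -  18577249 = -2521^1*7369^1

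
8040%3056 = 1928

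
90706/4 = 22676+1/2 = 22676.50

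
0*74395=0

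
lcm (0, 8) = 0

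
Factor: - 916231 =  - 37^1 * 24763^1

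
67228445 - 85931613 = - 18703168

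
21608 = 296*73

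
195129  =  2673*73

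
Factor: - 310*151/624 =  - 2^(-3)*3^( - 1)*5^1*13^( - 1 )*31^1*151^1 = - 23405/312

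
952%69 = 55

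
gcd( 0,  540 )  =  540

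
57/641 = 57/641  =  0.09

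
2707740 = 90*30086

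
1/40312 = 1/40312=0.00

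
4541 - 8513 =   -  3972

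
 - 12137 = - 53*229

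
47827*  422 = 20182994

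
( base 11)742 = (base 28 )13P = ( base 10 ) 893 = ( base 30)tn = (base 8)1575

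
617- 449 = 168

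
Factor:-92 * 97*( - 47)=419428 = 2^2*23^1* 47^1 *97^1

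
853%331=191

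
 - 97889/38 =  - 2577 + 37/38 = - 2576.03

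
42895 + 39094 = 81989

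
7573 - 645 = 6928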